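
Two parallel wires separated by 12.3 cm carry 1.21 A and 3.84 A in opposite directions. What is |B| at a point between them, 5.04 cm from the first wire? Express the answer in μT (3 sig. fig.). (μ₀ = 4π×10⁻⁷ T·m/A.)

Each long wire gives B = μ₀I/(2πd). Distances are d₁ = 0.0504 m and d₂ = 0.0726 m.
B₁ = 4.80×10⁻⁶ T, B₂ = 1.06×10⁻⁵ T.
Between antiparallel currents both contributions point the same way, so they add. B = B₁ + B₂ = 4.80×10⁻⁶ + 1.06×10⁻⁵ = 1.54×10⁻⁵ T.

B ≈ 15.4 μT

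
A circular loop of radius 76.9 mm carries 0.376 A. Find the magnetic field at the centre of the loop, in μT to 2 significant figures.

At the centre of a circular loop the Biot–Savart law gives B = μ₀I/(2R).
B = (4π×10⁻⁷ × 0.376) / (2 × 0.0769) = 3.07×10⁻⁶ T.

B ≈ 3.1 μT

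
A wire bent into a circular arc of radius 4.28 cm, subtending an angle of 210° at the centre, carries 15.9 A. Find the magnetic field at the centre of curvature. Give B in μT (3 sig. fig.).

B ≈ 136 μT

The Biot–Savart field of a circular arc at its centre is B = μ₀Iφ/(4πR), with φ = 3.665 rad.
B = (4π×10⁻⁷ × 15.9 × 3.665) / (4π × 0.0428) = 1.36×10⁻⁴ T.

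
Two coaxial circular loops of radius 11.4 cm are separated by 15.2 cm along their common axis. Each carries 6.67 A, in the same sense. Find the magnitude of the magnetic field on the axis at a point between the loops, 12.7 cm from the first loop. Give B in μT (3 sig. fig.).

B ≈ 45.2 μT

Each loop contributes B = μ₀IR²/[2(R²+z²)^(3/2)] on the axis, with z measured from that loop.
Loop 1 (z = 0.127 m): B₁ = 1.10×10⁻⁵ T. Loop 2 (z = 0.025 m): B₂ = 3.43×10⁻⁵ T.
The fields add: B = B₁ + B₂ = 4.52×10⁻⁵ T.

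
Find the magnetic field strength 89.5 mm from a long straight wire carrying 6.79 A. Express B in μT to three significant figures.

For an infinitely long straight wire, B = μ₀I/(2πd).
B = (4π×10⁻⁷ × 6.79) / (2π × 0.0895) = 1.52×10⁻⁵ T.

B ≈ 15.2 μT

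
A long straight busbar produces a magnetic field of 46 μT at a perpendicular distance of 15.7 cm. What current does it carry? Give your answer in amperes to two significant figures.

I ≈ 36 A

For a long straight wire B = μ₀I/(2πd), so I = 2πdB/μ₀.
I = 2π × 0.157 × 4.60×10⁻⁵ / (4π×10⁻⁷) = 36.1 A.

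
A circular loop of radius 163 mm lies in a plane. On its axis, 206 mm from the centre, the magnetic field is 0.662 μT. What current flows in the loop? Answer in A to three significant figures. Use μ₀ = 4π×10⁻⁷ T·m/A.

On the axis of a loop, B = μ₀IR²/[2(R²+z²)^(3/2)], so I = 2B(R²+z²)^(3/2)/(μ₀R²).
R² + z² = 0.02657 + 0.04244 = 0.06901 m²; raised to 3/2 gives 1.81×10⁻² m³.
I = 2 × 6.62×10⁻⁷ × 1.81×10⁻² / (1.26×10⁻⁶ × 0.02657) = 0.719 A.

I ≈ 0.719 A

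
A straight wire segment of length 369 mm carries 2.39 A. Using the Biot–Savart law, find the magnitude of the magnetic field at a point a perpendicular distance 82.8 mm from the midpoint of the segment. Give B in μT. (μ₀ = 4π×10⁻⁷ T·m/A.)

For a finite straight segment, B = (μ₀I/4πd)(sinθ₁ + sinθ₂), where θ₁, θ₂ are the angles from the perpendicular to each end.
The perpendicular from the point meets the wire at its midpoint, so each end is L/2 = 0.1845 m away along the wire.
sinθ₁ = 0.1845/√(0.1845²+0.0828²) = 0.9123; sinθ₂ = 0.1845/√(0.1845²+0.0828²) = 0.9123.
B = (4π×10⁻⁷ × 2.39) / (4π × 0.0828) × (0.9123 + 0.9123) = 5.27×10⁻⁶ T.

B ≈ 5.27 μT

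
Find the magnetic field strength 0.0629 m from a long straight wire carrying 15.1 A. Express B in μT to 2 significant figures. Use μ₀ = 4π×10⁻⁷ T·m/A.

For an infinitely long straight wire, B = μ₀I/(2πd).
B = (4π×10⁻⁷ × 15.1) / (2π × 0.0629) = 4.80×10⁻⁵ T.

B ≈ 48 μT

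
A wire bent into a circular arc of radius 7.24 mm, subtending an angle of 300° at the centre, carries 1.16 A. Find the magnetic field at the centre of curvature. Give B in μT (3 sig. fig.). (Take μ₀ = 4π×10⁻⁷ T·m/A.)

The Biot–Savart field of a circular arc at its centre is B = μ₀Iφ/(4πR), with φ = 5.236 rad.
B = (4π×10⁻⁷ × 1.16 × 5.236) / (4π × 0.00724) = 8.39×10⁻⁵ T.

B ≈ 83.9 μT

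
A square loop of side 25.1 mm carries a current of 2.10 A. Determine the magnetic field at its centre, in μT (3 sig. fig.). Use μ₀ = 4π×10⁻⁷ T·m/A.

Each side is a finite straight segment at perpendicular distance d = a/(2 tan(π/4)) = 0.01255 m from the centre, with end-angles ±π/4.
One side contributes B₁ = (μ₀I/4πd)·2 sin(π/4) = 2.37×10⁻⁵ T.
All 4 sides add in the same direction: B = 4 × 2.37×10⁻⁵ = 9.47×10⁻⁵ T.

B ≈ 94.7 μT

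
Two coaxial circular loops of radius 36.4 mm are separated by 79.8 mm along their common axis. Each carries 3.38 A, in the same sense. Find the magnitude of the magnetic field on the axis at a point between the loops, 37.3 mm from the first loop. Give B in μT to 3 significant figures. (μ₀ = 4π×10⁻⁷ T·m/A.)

Each loop contributes B = μ₀IR²/[2(R²+z²)^(3/2)] on the axis, with z measured from that loop.
Loop 1 (z = 0.0373 m): B₁ = 1.99×10⁻⁵ T. Loop 2 (z = 0.0425 m): B₂ = 1.61×10⁻⁵ T.
The fields add: B = B₁ + B₂ = 3.59×10⁻⁵ T.

B ≈ 35.9 μT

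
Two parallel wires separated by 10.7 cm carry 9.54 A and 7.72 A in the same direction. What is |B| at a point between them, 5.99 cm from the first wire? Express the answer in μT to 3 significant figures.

Each long wire gives B = μ₀I/(2πd). Distances are d₁ = 0.0599 m and d₂ = 0.0471 m.
B₁ = 3.19×10⁻⁵ T, B₂ = 3.28×10⁻⁵ T.
Between parallel currents the two contributions point in opposite directions, so they subtract. B = |B₁ − B₂| = |3.19×10⁻⁵ − 3.28×10⁻⁵| = 9.28×10⁻⁷ T.

B ≈ 0.928 μT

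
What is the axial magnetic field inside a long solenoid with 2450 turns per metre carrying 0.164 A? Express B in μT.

Inside a long solenoid, B = μ₀nI with n = 2450 turns/m.
B = 4π×10⁻⁷ × 2450 × 0.164 = 5.05×10⁻⁴ T.

B ≈ 505 μT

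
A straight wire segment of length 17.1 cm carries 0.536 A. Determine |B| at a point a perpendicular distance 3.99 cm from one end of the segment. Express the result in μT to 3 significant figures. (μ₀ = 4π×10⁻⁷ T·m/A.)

B ≈ 1.31 μT

For a finite straight segment, B = (μ₀I/4πd)(sinθ₁ + sinθ₂), where θ₁, θ₂ are the angles from the perpendicular to each end.
The perpendicular foot is at one end, so the two end-offsets along the wire are 0 and L = 0.171 m.
sinθ₁ = 0/√(0²+0.0399²) = 0.0000; sinθ₂ = 0.171/√(0.171²+0.0399²) = 0.9738.
B = (4π×10⁻⁷ × 0.536) / (4π × 0.0399) × (0.0000 + 0.9738) = 1.31×10⁻⁶ T.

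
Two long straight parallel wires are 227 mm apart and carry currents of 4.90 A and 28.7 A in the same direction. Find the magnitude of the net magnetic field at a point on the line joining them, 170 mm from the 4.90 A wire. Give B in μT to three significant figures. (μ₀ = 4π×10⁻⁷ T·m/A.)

B ≈ 94.9 μT

Each long wire gives B = μ₀I/(2πd). Distances are d₁ = 0.17 m and d₂ = 0.057 m.
B₁ = 5.76×10⁻⁶ T, B₂ = 1.01×10⁻⁴ T.
Between parallel currents the two contributions point in opposite directions, so they subtract. B = |B₁ − B₂| = |5.76×10⁻⁶ − 1.01×10⁻⁴| = 9.49×10⁻⁵ T.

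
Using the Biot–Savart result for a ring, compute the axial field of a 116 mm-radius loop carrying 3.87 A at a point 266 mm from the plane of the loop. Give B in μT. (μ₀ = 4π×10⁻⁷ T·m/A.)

B ≈ 1.34 μT

On the axis of a circular loop, B = μ₀IR² / [2(R²+z²)^(3/2)].
R² + z² = (0.116)² + (0.266)² = 0.08421 m², and (R²+z²)^(3/2) = 2.44×10⁻² m³.
B = (4π×10⁻⁷ × 3.87 × 0.01346) / (2 × 2.44×10⁻²) = 1.34×10⁻⁶ T.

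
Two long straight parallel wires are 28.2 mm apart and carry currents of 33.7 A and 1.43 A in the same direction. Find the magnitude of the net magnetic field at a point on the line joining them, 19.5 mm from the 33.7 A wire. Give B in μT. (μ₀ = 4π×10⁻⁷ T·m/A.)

Each long wire gives B = μ₀I/(2πd). Distances are d₁ = 0.0195 m and d₂ = 0.0087 m.
B₁ = 3.46×10⁻⁴ T, B₂ = 3.29×10⁻⁵ T.
Between parallel currents the two contributions point in opposite directions, so they subtract. B = |B₁ − B₂| = |3.46×10⁻⁴ − 3.29×10⁻⁵| = 3.13×10⁻⁴ T.

B ≈ 313 μT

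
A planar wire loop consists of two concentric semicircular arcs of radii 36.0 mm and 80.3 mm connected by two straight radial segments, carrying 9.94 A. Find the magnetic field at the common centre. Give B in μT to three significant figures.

B ≈ 47.9 μT

The radial connectors point toward the centre, so dl × r̂ = 0 and they contribute nothing.
Each semicircle gives μ₀I/(4R): inner arc 8.67×10⁻⁵ T, outer arc 3.89×10⁻⁵ T.
The two arcs carry current in opposite angular senses, so their fields oppose: B = |8.67×10⁻⁵ − 3.89×10⁻⁵| = 4.79×10⁻⁵ T.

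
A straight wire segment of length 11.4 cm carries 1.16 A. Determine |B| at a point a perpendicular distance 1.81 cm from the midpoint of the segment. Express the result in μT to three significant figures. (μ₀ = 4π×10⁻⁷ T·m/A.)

B ≈ 12.2 μT

For a finite straight segment, B = (μ₀I/4πd)(sinθ₁ + sinθ₂), where θ₁, θ₂ are the angles from the perpendicular to each end.
The perpendicular from the point meets the wire at its midpoint, so each end is L/2 = 0.057 m away along the wire.
sinθ₁ = 0.057/√(0.057²+0.0181²) = 0.9531; sinθ₂ = 0.057/√(0.057²+0.0181²) = 0.9531.
B = (4π×10⁻⁷ × 1.16) / (4π × 0.0181) × (0.9531 + 0.9531) = 1.22×10⁻⁵ T.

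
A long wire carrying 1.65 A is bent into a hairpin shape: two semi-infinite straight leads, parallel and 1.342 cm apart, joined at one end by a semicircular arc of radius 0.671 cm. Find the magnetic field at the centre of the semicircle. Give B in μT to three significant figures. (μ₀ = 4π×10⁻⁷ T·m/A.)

B ≈ 126 μT

The semicircular arc contributes B_arc = μ₀I·π/(4πR) = μ₀I/(4R) = 7.73×10⁻⁵ T.
Each semi-infinite lead is at perpendicular distance R = 0.00671 m from the centre, with the perpendicular foot at its near end, so it contributes μ₀I/(4πR); both point the same way, together 4.92×10⁻⁵ T.
Arc and leads all point the same direction: B = 7.73×10⁻⁵ + 4.92×10⁻⁵ = 1.26×10⁻⁴ T.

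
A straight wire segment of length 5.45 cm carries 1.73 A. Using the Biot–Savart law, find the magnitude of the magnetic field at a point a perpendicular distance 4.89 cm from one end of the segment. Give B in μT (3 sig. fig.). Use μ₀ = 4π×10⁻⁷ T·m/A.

For a finite straight segment, B = (μ₀I/4πd)(sinθ₁ + sinθ₂), where θ₁, θ₂ are the angles from the perpendicular to each end.
The perpendicular foot is at one end, so the two end-offsets along the wire are 0 and L = 0.0545 m.
sinθ₁ = 0/√(0²+0.0489²) = 0.0000; sinθ₂ = 0.0545/√(0.0545²+0.0489²) = 0.7443.
B = (4π×10⁻⁷ × 1.73) / (4π × 0.0489) × (0.0000 + 0.7443) = 2.63×10⁻⁶ T.

B ≈ 2.63 μT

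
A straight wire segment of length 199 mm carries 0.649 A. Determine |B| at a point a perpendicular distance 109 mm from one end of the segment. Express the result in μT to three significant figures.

B ≈ 0.522 μT

For a finite straight segment, B = (μ₀I/4πd)(sinθ₁ + sinθ₂), where θ₁, θ₂ are the angles from the perpendicular to each end.
The perpendicular foot is at one end, so the two end-offsets along the wire are 0 and L = 0.199 m.
sinθ₁ = 0/√(0²+0.109²) = 0.0000; sinθ₂ = 0.199/√(0.199²+0.109²) = 0.8771.
B = (4π×10⁻⁷ × 0.649) / (4π × 0.109) × (0.0000 + 0.8771) = 5.22×10⁻⁷ T.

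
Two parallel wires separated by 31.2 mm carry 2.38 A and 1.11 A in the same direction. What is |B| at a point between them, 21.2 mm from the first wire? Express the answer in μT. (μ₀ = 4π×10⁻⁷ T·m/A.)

Each long wire gives B = μ₀I/(2πd). Distances are d₁ = 0.0212 m and d₂ = 0.01 m.
B₁ = 2.25×10⁻⁵ T, B₂ = 2.22×10⁻⁵ T.
Between parallel currents the two contributions point in opposite directions, so they subtract. B = |B₁ − B₂| = |2.25×10⁻⁵ − 2.22×10⁻⁵| = 2.53×10⁻⁷ T.

B ≈ 0.253 μT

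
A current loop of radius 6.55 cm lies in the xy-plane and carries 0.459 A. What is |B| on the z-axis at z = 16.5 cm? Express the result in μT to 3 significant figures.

On the axis of a circular loop, B = μ₀IR² / [2(R²+z²)^(3/2)].
R² + z² = (0.0655)² + (0.165)² = 0.03152 m², and (R²+z²)^(3/2) = 5.59×10⁻³ m³.
B = (4π×10⁻⁷ × 0.459 × 0.00429) / (2 × 5.59×10⁻³) = 2.21×10⁻⁷ T.

B ≈ 0.221 μT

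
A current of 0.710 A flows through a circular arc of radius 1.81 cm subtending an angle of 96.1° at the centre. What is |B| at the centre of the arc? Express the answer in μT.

The Biot–Savart field of a circular arc at its centre is B = μ₀Iφ/(4πR), with φ = 1.677 rad.
B = (4π×10⁻⁷ × 0.710 × 1.677) / (4π × 0.0181) = 6.58×10⁻⁶ T.

B ≈ 6.58 μT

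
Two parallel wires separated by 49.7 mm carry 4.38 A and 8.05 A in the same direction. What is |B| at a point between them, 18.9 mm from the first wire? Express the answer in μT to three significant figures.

B ≈ 5.92 μT

Each long wire gives B = μ₀I/(2πd). Distances are d₁ = 0.0189 m and d₂ = 0.0308 m.
B₁ = 4.63×10⁻⁵ T, B₂ = 5.23×10⁻⁵ T.
Between parallel currents the two contributions point in opposite directions, so they subtract. B = |B₁ − B₂| = |4.63×10⁻⁵ − 5.23×10⁻⁵| = 5.92×10⁻⁶ T.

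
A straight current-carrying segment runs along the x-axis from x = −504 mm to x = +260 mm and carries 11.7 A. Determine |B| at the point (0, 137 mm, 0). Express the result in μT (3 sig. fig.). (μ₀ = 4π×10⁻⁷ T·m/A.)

B ≈ 15.8 μT

For a finite straight segment, B = (μ₀I/4πd)(sinθ₁ + sinθ₂), where θ₁, θ₂ are the angles from the perpendicular to each end.
The perpendicular distance is d = 0.137 m; the end-offsets along the wire are a = 0.504 m and b = 0.26 m.
sinθ₁ = 0.504/√(0.504²+0.137²) = 0.9650; sinθ₂ = 0.26/√(0.26²+0.137²) = 0.8847.
B = (4π×10⁻⁷ × 11.7) / (4π × 0.137) × (0.9650 + 0.8847) = 1.58×10⁻⁵ T.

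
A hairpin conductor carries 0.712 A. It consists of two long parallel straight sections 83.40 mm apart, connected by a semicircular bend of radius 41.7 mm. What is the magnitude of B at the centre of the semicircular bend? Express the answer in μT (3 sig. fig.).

The semicircular arc contributes B_arc = μ₀I·π/(4πR) = μ₀I/(4R) = 5.36×10⁻⁶ T.
Each semi-infinite lead is at perpendicular distance R = 0.0417 m from the centre, with the perpendicular foot at its near end, so it contributes μ₀I/(4πR); both point the same way, together 3.41×10⁻⁶ T.
Arc and leads all point the same direction: B = 5.36×10⁻⁶ + 3.41×10⁻⁶ = 8.78×10⁻⁶ T.

B ≈ 8.78 μT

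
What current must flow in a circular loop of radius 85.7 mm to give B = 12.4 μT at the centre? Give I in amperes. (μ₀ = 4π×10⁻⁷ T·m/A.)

At the centre of a circular loop B = μ₀I/(2R), so I = 2RB/μ₀.
With R = 0.0857 m, I = 2 × 0.0857 × 1.24×10⁻⁵ / (4π×10⁻⁷) = 1.69 A.

I ≈ 1.69 A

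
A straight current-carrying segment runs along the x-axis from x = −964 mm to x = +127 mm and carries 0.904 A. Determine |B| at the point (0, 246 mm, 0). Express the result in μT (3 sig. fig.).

B ≈ 0.525 μT

For a finite straight segment, B = (μ₀I/4πd)(sinθ₁ + sinθ₂), where θ₁, θ₂ are the angles from the perpendicular to each end.
The perpendicular distance is d = 0.246 m; the end-offsets along the wire are a = 0.964 m and b = 0.127 m.
sinθ₁ = 0.964/√(0.964²+0.246²) = 0.9689; sinθ₂ = 0.127/√(0.127²+0.246²) = 0.4587.
B = (4π×10⁻⁷ × 0.904) / (4π × 0.246) × (0.9689 + 0.4587) = 5.25×10⁻⁷ T.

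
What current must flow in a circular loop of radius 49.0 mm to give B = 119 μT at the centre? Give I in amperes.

I ≈ 9.28 A

At the centre of a circular loop B = μ₀I/(2R), so I = 2RB/μ₀.
With R = 0.049 m, I = 2 × 0.049 × 1.19×10⁻⁴ / (4π×10⁻⁷) = 9.28 A.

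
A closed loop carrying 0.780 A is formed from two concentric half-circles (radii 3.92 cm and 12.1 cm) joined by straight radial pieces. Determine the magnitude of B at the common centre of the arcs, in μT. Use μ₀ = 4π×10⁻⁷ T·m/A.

The radial connectors point toward the centre, so dl × r̂ = 0 and they contribute nothing.
Each semicircle gives μ₀I/(4R): inner arc 6.25×10⁻⁶ T, outer arc 2.03×10⁻⁶ T.
The two arcs carry current in opposite angular senses, so their fields oppose: B = |6.25×10⁻⁶ − 2.03×10⁻⁶| = 4.23×10⁻⁶ T.

B ≈ 4.23 μT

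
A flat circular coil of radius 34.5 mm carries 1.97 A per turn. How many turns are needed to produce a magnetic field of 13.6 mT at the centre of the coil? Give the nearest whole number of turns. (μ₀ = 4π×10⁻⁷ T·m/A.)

For an N-turn coil, B = Nμ₀I/(2R). A single turn gives B₁ = 3.59×10⁻⁵ T with R = 0.0345 m.
N = B/B₁ = 1.36×10⁻² / 3.59×10⁻⁵ = 379.06.

N = 379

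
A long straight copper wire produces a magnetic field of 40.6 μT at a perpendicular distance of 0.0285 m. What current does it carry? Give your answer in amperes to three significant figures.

I ≈ 5.79 A

For a long straight wire B = μ₀I/(2πd), so I = 2πdB/μ₀.
I = 2π × 0.0285 × 4.06×10⁻⁵ / (4π×10⁻⁷) = 5.79 A.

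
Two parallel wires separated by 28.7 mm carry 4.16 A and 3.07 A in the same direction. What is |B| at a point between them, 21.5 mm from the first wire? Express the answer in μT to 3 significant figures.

B ≈ 46.6 μT

Each long wire gives B = μ₀I/(2πd). Distances are d₁ = 0.0215 m and d₂ = 0.0072 m.
B₁ = 3.87×10⁻⁵ T, B₂ = 8.53×10⁻⁵ T.
Between parallel currents the two contributions point in opposite directions, so they subtract. B = |B₁ − B₂| = |3.87×10⁻⁵ − 8.53×10⁻⁵| = 4.66×10⁻⁵ T.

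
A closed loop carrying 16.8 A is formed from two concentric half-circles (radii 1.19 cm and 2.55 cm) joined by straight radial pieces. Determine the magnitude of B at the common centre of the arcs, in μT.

The radial connectors point toward the centre, so dl × r̂ = 0 and they contribute nothing.
Each semicircle gives μ₀I/(4R): inner arc 4.44×10⁻⁴ T, outer arc 2.07×10⁻⁴ T.
The two arcs carry current in opposite angular senses, so their fields oppose: B = |4.44×10⁻⁴ − 2.07×10⁻⁴| = 2.37×10⁻⁴ T.

B ≈ 237 μT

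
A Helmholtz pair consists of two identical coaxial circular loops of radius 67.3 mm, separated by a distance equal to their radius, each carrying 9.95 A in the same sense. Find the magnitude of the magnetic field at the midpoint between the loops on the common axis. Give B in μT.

B ≈ 133 μT

Each loop contributes B = μ₀IR²/[2(R²+z²)^(3/2)] on the axis, with z measured from that loop.
Loop 1 (z = 0.03365 m): B₁ = 6.65×10⁻⁵ T. Loop 2 (z = 0.03365 m): B₂ = 6.65×10⁻⁵ T.
The fields add: B = B₁ + B₂ = 1.33×10⁻⁴ T.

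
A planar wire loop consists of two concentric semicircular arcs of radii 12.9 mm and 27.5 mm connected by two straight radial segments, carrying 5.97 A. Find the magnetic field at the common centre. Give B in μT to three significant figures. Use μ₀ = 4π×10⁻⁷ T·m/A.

The radial connectors point toward the centre, so dl × r̂ = 0 and they contribute nothing.
Each semicircle gives μ₀I/(4R): inner arc 1.45×10⁻⁴ T, outer arc 6.82×10⁻⁵ T.
The two arcs carry current in opposite angular senses, so their fields oppose: B = |1.45×10⁻⁴ − 6.82×10⁻⁵| = 7.72×10⁻⁵ T.

B ≈ 77.2 μT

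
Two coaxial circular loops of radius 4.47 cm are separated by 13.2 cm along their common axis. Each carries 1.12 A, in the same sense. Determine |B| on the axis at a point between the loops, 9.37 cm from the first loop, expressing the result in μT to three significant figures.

Each loop contributes B = μ₀IR²/[2(R²+z²)^(3/2)] on the axis, with z measured from that loop.
Loop 1 (z = 0.0937 m): B₁ = 1.26×10⁻⁶ T. Loop 2 (z = 0.0383 m): B₂ = 6.89×10⁻⁶ T.
The fields add: B = B₁ + B₂ = 8.15×10⁻⁶ T.

B ≈ 8.15 μT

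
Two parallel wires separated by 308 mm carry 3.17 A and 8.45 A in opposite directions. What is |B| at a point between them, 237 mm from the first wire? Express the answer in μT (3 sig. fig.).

Each long wire gives B = μ₀I/(2πd). Distances are d₁ = 0.237 m and d₂ = 0.071 m.
B₁ = 2.68×10⁻⁶ T, B₂ = 2.38×10⁻⁵ T.
Between antiparallel currents both contributions point the same way, so they add. B = B₁ + B₂ = 2.68×10⁻⁶ + 2.38×10⁻⁵ = 2.65×10⁻⁵ T.

B ≈ 26.5 μT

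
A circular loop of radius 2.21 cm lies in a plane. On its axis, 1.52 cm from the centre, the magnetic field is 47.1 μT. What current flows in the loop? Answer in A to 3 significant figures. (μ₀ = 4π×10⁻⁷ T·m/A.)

I ≈ 2.96 A

On the axis of a loop, B = μ₀IR²/[2(R²+z²)^(3/2)], so I = 2B(R²+z²)^(3/2)/(μ₀R²).
R² + z² = 0.0004884 + 0.000231 = 0.0007195 m²; raised to 3/2 gives 1.93×10⁻⁵ m³.
I = 2 × 4.71×10⁻⁵ × 1.93×10⁻⁵ / (1.26×10⁻⁶ × 0.0004884) = 2.96 A.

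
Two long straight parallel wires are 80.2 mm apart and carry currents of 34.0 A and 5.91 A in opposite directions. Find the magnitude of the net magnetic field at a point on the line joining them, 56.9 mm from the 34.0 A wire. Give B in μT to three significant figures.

Each long wire gives B = μ₀I/(2πd). Distances are d₁ = 0.0569 m and d₂ = 0.0233 m.
B₁ = 1.20×10⁻⁴ T, B₂ = 5.07×10⁻⁵ T.
Between antiparallel currents both contributions point the same way, so they add. B = B₁ + B₂ = 1.20×10⁻⁴ + 5.07×10⁻⁵ = 1.70×10⁻⁴ T.

B ≈ 170 μT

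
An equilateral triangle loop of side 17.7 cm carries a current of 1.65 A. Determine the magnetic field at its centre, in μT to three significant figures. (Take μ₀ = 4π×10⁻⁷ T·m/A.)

Each side is a finite straight segment at perpendicular distance d = a/(2 tan(π/3)) = 0.0511 m from the centre, with end-angles ±π/3.
One side contributes B₁ = (μ₀I/4πd)·2 sin(π/3) = 5.59×10⁻⁶ T.
All 3 sides add in the same direction: B = 3 × 5.59×10⁻⁶ = 1.68×10⁻⁵ T.

B ≈ 16.8 μT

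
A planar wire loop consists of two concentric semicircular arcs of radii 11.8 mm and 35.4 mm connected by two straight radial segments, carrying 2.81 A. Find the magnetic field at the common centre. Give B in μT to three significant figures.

The radial connectors point toward the centre, so dl × r̂ = 0 and they contribute nothing.
Each semicircle gives μ₀I/(4R): inner arc 7.48×10⁻⁵ T, outer arc 2.49×10⁻⁵ T.
The two arcs carry current in opposite angular senses, so their fields oppose: B = |7.48×10⁻⁵ − 2.49×10⁻⁵| = 4.99×10⁻⁵ T.

B ≈ 49.9 μT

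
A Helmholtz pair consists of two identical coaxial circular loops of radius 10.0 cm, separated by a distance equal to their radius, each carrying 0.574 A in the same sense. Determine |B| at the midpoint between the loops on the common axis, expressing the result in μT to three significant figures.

Each loop contributes B = μ₀IR²/[2(R²+z²)^(3/2)] on the axis, with z measured from that loop.
Loop 1 (z = 0.05 m): B₁ = 2.58×10⁻⁶ T. Loop 2 (z = 0.05 m): B₂ = 2.58×10⁻⁶ T.
The fields add: B = B₁ + B₂ = 5.16×10⁻⁶ T.

B ≈ 5.16 μT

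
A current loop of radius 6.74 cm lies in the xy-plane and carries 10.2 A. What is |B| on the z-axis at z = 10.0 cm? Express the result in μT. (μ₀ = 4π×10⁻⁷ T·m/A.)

On the axis of a circular loop, B = μ₀IR² / [2(R²+z²)^(3/2)].
R² + z² = (0.0674)² + (0.1)² = 0.01454 m², and (R²+z²)^(3/2) = 1.75×10⁻³ m³.
B = (4π×10⁻⁷ × 10.2 × 0.004543) / (2 × 1.75×10⁻³) = 1.66×10⁻⁵ T.

B ≈ 16.6 μT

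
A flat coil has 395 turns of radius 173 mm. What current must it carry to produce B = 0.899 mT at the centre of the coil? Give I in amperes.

I ≈ 0.627 A

For an N-turn coil, B = Nμ₀I/(2R) with R = 0.173 m, so I = 2RB/(Nμ₀) = 2 × 0.173 × 8.99×10⁻⁴ / (395 × 4π×10⁻⁷) = 0.627 A.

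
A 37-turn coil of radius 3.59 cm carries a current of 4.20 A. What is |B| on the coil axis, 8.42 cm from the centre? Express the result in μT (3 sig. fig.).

B ≈ 164 μT

For an N-turn flat coil, B = Nμ₀IR²/[2(R²+z²)^(3/2)] with R = 0.0359 m, z = 0.0842 m.
B = 37 × 4.43×10⁻⁶ T = 1.64×10⁻⁴ T.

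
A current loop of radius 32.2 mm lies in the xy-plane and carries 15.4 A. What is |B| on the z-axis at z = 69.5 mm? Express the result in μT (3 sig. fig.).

On the axis of a circular loop, B = μ₀IR² / [2(R²+z²)^(3/2)].
R² + z² = (0.0322)² + (0.0695)² = 0.005867 m², and (R²+z²)^(3/2) = 4.49×10⁻⁴ m³.
B = (4π×10⁻⁷ × 15.4 × 0.001037) / (2 × 4.49×10⁻⁴) = 2.23×10⁻⁵ T.

B ≈ 22.3 μT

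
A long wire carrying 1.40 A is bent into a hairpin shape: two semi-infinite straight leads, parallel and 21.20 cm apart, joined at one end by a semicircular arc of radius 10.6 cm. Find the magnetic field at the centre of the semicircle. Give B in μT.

B ≈ 6.79 μT

The semicircular arc contributes B_arc = μ₀I·π/(4πR) = μ₀I/(4R) = 4.15×10⁻⁶ T.
Each semi-infinite lead is at perpendicular distance R = 0.106 m from the centre, with the perpendicular foot at its near end, so it contributes μ₀I/(4πR); both point the same way, together 2.64×10⁻⁶ T.
Arc and leads all point the same direction: B = 4.15×10⁻⁶ + 2.64×10⁻⁶ = 6.79×10⁻⁶ T.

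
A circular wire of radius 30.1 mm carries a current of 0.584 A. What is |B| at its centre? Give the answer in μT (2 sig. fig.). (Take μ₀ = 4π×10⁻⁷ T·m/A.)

At the centre of a circular loop the Biot–Savart law gives B = μ₀I/(2R).
B = (4π×10⁻⁷ × 0.584) / (2 × 0.0301) = 1.22×10⁻⁵ T.

B ≈ 12 μT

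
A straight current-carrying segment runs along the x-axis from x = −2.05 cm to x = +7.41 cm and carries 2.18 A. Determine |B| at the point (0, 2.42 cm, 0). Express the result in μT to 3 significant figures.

B ≈ 14.4 μT

For a finite straight segment, B = (μ₀I/4πd)(sinθ₁ + sinθ₂), where θ₁, θ₂ are the angles from the perpendicular to each end.
The perpendicular distance is d = 0.0242 m; the end-offsets along the wire are a = 0.0205 m and b = 0.0741 m.
sinθ₁ = 0.0205/√(0.0205²+0.0242²) = 0.6464; sinθ₂ = 0.0741/√(0.0741²+0.0242²) = 0.9506.
B = (4π×10⁻⁷ × 2.18) / (4π × 0.0242) × (0.6464 + 0.9506) = 1.44×10⁻⁵ T.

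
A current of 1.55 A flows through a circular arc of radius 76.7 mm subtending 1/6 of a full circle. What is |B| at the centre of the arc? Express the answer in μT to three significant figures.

B ≈ 2.12 μT

The Biot–Savart field of a circular arc at its centre is B = μ₀Iφ/(4πR), with φ = 1.047 rad.
B = (4π×10⁻⁷ × 1.55 × 1.047) / (4π × 0.0767) = 2.12×10⁻⁶ T.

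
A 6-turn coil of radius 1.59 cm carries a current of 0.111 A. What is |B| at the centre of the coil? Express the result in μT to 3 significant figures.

B ≈ 26.3 μT

For an N-turn flat coil, B = Nμ₀I/(2R) with R = 0.0159 m.
B = 6 × 4.39×10⁻⁶ T = 2.63×10⁻⁵ T.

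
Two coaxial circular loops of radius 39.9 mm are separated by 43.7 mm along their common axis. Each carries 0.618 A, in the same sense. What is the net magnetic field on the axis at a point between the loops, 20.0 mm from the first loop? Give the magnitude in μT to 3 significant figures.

Each loop contributes B = μ₀IR²/[2(R²+z²)^(3/2)] on the axis, with z measured from that loop.
Loop 1 (z = 0.02 m): B₁ = 6.95×10⁻⁶ T. Loop 2 (z = 0.0237 m): B₂ = 6.18×10⁻⁶ T.
The fields add: B = B₁ + B₂ = 1.31×10⁻⁵ T.

B ≈ 13.1 μT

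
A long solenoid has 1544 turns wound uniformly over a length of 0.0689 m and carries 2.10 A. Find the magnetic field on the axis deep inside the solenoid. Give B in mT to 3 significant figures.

Inside a long solenoid, B = μ₀nI with n = 2.241×10⁴ turns/m.
B = 4π×10⁻⁷ × 2.241×10⁴ × 2.10 = 5.91×10⁻² T.

B ≈ 59.1 mT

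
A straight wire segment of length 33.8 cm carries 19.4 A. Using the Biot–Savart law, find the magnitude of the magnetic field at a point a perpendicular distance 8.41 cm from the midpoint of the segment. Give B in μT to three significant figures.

For a finite straight segment, B = (μ₀I/4πd)(sinθ₁ + sinθ₂), where θ₁, θ₂ are the angles from the perpendicular to each end.
The perpendicular from the point meets the wire at its midpoint, so each end is L/2 = 0.169 m away along the wire.
sinθ₁ = 0.169/√(0.169²+0.0841²) = 0.8953; sinθ₂ = 0.169/√(0.169²+0.0841²) = 0.8953.
B = (4π×10⁻⁷ × 19.4) / (4π × 0.0841) × (0.8953 + 0.8953) = 4.13×10⁻⁵ T.

B ≈ 41.3 μT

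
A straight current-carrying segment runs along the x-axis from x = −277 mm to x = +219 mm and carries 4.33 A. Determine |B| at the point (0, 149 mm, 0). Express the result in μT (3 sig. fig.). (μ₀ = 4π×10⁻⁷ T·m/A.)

B ≈ 4.96 μT

For a finite straight segment, B = (μ₀I/4πd)(sinθ₁ + sinθ₂), where θ₁, θ₂ are the angles from the perpendicular to each end.
The perpendicular distance is d = 0.149 m; the end-offsets along the wire are a = 0.277 m and b = 0.219 m.
sinθ₁ = 0.277/√(0.277²+0.149²) = 0.8807; sinθ₂ = 0.219/√(0.219²+0.149²) = 0.8268.
B = (4π×10⁻⁷ × 4.33) / (4π × 0.149) × (0.8807 + 0.8268) = 4.96×10⁻⁶ T.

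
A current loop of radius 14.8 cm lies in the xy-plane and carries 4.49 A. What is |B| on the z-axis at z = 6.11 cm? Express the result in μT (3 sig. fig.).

On the axis of a circular loop, B = μ₀IR² / [2(R²+z²)^(3/2)].
R² + z² = (0.148)² + (0.0611)² = 0.02564 m², and (R²+z²)^(3/2) = 4.10×10⁻³ m³.
B = (4π×10⁻⁷ × 4.49 × 0.0219) / (2 × 4.10×10⁻³) = 1.51×10⁻⁵ T.

B ≈ 15.1 μT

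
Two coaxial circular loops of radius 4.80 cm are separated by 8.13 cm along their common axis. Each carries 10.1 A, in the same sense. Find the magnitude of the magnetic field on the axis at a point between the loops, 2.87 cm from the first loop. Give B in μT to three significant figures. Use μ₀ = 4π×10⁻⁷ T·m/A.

Each loop contributes B = μ₀IR²/[2(R²+z²)^(3/2)] on the axis, with z measured from that loop.
Loop 1 (z = 0.0287 m): B₁ = 8.36×10⁻⁵ T. Loop 2 (z = 0.0526 m): B₂ = 4.05×10⁻⁵ T.
The fields add: B = B₁ + B₂ = 1.24×10⁻⁴ T.

B ≈ 124 μT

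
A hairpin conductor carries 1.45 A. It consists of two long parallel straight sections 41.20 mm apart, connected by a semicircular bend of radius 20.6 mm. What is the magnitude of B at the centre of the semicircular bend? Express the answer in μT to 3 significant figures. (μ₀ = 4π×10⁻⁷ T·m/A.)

B ≈ 36.2 μT

The semicircular arc contributes B_arc = μ₀I·π/(4πR) = μ₀I/(4R) = 2.21×10⁻⁵ T.
Each semi-infinite lead is at perpendicular distance R = 0.0206 m from the centre, with the perpendicular foot at its near end, so it contributes μ₀I/(4πR); both point the same way, together 1.41×10⁻⁵ T.
Arc and leads all point the same direction: B = 2.21×10⁻⁵ + 1.41×10⁻⁵ = 3.62×10⁻⁵ T.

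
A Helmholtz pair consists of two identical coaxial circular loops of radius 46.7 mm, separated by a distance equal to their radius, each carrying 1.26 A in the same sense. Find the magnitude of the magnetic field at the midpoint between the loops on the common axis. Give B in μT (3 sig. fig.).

Each loop contributes B = μ₀IR²/[2(R²+z²)^(3/2)] on the axis, with z measured from that loop.
Loop 1 (z = 0.02335 m): B₁ = 1.21×10⁻⁵ T. Loop 2 (z = 0.02335 m): B₂ = 1.21×10⁻⁵ T.
The fields add: B = B₁ + B₂ = 2.43×10⁻⁵ T.

B ≈ 24.3 μT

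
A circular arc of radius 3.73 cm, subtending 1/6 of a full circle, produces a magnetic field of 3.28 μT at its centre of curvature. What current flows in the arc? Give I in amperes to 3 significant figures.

I ≈ 1.17 A

For a circular arc, B = μ₀Iφ/(4πR) with φ in radians; here φ = 1.047 rad.
So I = 4πRB/(μ₀φ) = 4π × 0.0373 × 3.28×10⁻⁶ / (4π×10⁻⁷ × 1.047) = 1.17 A.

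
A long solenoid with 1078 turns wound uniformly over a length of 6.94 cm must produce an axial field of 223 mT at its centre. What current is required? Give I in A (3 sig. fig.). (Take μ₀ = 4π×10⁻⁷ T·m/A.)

Inside a long solenoid B = μ₀nI with n = 1.553×10⁴ m⁻¹, so I = B/(μ₀n).
I = 0.223 / (4π×10⁻⁷ × 1.553×10⁴) = 11.4 A.

I ≈ 11.4 A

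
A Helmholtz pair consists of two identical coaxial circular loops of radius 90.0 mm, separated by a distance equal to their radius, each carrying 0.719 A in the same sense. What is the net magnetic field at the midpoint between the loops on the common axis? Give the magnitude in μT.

Each loop contributes B = μ₀IR²/[2(R²+z²)^(3/2)] on the axis, with z measured from that loop.
Loop 1 (z = 0.045 m): B₁ = 3.59×10⁻⁶ T. Loop 2 (z = 0.045 m): B₂ = 3.59×10⁻⁶ T.
The fields add: B = B₁ + B₂ = 7.18×10⁻⁶ T.

B ≈ 7.18 μT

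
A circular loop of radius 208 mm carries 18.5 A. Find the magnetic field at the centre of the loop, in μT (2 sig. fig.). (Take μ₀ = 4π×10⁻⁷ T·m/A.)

B ≈ 56 μT

At the centre of a circular loop the Biot–Savart law gives B = μ₀I/(2R).
B = (4π×10⁻⁷ × 18.5) / (2 × 0.208) = 5.59×10⁻⁵ T.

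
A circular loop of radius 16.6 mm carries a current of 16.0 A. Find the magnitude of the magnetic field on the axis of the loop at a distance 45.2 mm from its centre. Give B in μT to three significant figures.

On the axis of a circular loop, B = μ₀IR² / [2(R²+z²)^(3/2)].
R² + z² = (0.0166)² + (0.0452)² = 0.002319 m², and (R²+z²)^(3/2) = 1.12×10⁻⁴ m³.
B = (4π×10⁻⁷ × 16.0 × 0.0002756) / (2 × 1.12×10⁻⁴) = 2.48×10⁻⁵ T.

B ≈ 24.8 μT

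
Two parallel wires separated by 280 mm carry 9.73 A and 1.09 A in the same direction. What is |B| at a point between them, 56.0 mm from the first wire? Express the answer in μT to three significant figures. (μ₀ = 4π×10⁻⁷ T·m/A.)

B ≈ 33.8 μT

Each long wire gives B = μ₀I/(2πd). Distances are d₁ = 0.056 m and d₂ = 0.224 m.
B₁ = 3.48×10⁻⁵ T, B₂ = 9.73×10⁻⁷ T.
Between parallel currents the two contributions point in opposite directions, so they subtract. B = |B₁ − B₂| = |3.48×10⁻⁵ − 9.73×10⁻⁷| = 3.38×10⁻⁵ T.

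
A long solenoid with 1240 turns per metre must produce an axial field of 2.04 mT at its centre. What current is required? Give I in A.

I ≈ 1.31 A

Inside a long solenoid B = μ₀nI with n = 1240 m⁻¹, so I = B/(μ₀n).
I = 2.04×10⁻³ / (4π×10⁻⁷ × 1240) = 1.31 A.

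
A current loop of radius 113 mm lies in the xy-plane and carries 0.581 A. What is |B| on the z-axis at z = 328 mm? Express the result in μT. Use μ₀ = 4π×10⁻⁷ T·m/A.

On the axis of a circular loop, B = μ₀IR² / [2(R²+z²)^(3/2)].
R² + z² = (0.113)² + (0.328)² = 0.1204 m², and (R²+z²)^(3/2) = 4.18×10⁻² m³.
B = (4π×10⁻⁷ × 0.581 × 0.01277) / (2 × 4.18×10⁻²) = 1.12×10⁻⁷ T.

B ≈ 0.112 μT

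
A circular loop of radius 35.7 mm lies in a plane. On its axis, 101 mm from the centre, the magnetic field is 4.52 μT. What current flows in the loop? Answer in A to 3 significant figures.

I ≈ 6.94 A

On the axis of a loop, B = μ₀IR²/[2(R²+z²)^(3/2)], so I = 2B(R²+z²)^(3/2)/(μ₀R²).
R² + z² = 0.001274 + 0.0102 = 0.01148 m²; raised to 3/2 gives 1.23×10⁻³ m³.
I = 2 × 4.52×10⁻⁶ × 1.23×10⁻³ / (1.26×10⁻⁶ × 0.001274) = 6.94 A.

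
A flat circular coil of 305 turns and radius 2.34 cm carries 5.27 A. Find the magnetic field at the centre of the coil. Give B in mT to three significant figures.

For an N-turn flat coil, B = Nμ₀I/(2R) with R = 0.0234 m.
B = 305 × 1.42×10⁻⁴ T = 4.32×10⁻² T.

B ≈ 43.2 mT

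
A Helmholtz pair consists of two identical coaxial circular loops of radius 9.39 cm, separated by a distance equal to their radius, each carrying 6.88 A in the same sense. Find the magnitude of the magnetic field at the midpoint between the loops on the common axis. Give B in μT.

Each loop contributes B = μ₀IR²/[2(R²+z²)^(3/2)] on the axis, with z measured from that loop.
Loop 1 (z = 0.04695 m): B₁ = 3.29×10⁻⁵ T. Loop 2 (z = 0.04695 m): B₂ = 3.29×10⁻⁵ T.
The fields add: B = B₁ + B₂ = 6.59×10⁻⁵ T.

B ≈ 65.9 μT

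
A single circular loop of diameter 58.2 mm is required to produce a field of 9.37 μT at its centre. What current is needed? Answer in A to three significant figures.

At the centre of a circular loop B = μ₀I/(2R), so I = 2RB/μ₀.
With R = 0.0291 m, I = 2 × 0.0291 × 9.37×10⁻⁶ / (4π×10⁻⁷) = 0.434 A.

I ≈ 0.434 A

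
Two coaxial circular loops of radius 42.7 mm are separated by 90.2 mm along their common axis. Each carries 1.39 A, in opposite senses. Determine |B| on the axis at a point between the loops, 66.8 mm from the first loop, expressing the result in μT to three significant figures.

Each loop contributes B = μ₀IR²/[2(R²+z²)^(3/2)] on the axis, with z measured from that loop.
Loop 1 (z = 0.0668 m): B₁ = 3.20×10⁻⁶ T. Loop 2 (z = 0.0234 m): B₂ = 1.38×10⁻⁵ T.
The fields oppose: B = |B₁ − B₂| = 1.06×10⁻⁵ T.

B ≈ 10.6 μT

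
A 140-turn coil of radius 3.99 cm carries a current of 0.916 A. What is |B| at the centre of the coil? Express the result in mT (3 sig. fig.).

For an N-turn flat coil, B = Nμ₀I/(2R) with R = 0.0399 m.
B = 140 × 1.44×10⁻⁵ T = 2.02×10⁻³ T.

B ≈ 2.02 mT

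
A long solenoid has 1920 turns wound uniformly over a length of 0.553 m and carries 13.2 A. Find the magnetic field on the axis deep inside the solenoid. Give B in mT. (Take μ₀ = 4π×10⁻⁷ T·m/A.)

Inside a long solenoid, B = μ₀nI with n = 3472 turns/m.
B = 4π×10⁻⁷ × 3472 × 13.2 = 5.76×10⁻² T.

B ≈ 57.6 mT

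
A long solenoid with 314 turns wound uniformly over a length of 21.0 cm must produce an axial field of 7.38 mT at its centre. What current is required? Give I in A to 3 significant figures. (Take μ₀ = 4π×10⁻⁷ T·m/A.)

Inside a long solenoid B = μ₀nI with n = 1495 m⁻¹, so I = B/(μ₀n).
I = 7.38×10⁻³ / (4π×10⁻⁷ × 1495) = 3.93 A.

I ≈ 3.93 A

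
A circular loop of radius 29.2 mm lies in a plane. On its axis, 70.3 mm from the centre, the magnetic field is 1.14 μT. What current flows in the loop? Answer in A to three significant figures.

On the axis of a loop, B = μ₀IR²/[2(R²+z²)^(3/2)], so I = 2B(R²+z²)^(3/2)/(μ₀R²).
R² + z² = 0.0008526 + 0.004942 = 0.005795 m²; raised to 3/2 gives 4.41×10⁻⁴ m³.
I = 2 × 1.14×10⁻⁶ × 4.41×10⁻⁴ / (1.26×10⁻⁶ × 0.0008526) = 0.939 A.

I ≈ 0.939 A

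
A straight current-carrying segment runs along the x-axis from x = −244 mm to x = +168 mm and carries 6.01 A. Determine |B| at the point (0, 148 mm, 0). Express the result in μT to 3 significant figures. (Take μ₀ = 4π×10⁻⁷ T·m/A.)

B ≈ 6.52 μT

For a finite straight segment, B = (μ₀I/4πd)(sinθ₁ + sinθ₂), where θ₁, θ₂ are the angles from the perpendicular to each end.
The perpendicular distance is d = 0.148 m; the end-offsets along the wire are a = 0.244 m and b = 0.168 m.
sinθ₁ = 0.244/√(0.244²+0.148²) = 0.8550; sinθ₂ = 0.168/√(0.168²+0.148²) = 0.7504.
B = (4π×10⁻⁷ × 6.01) / (4π × 0.148) × (0.8550 + 0.7504) = 6.52×10⁻⁶ T.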